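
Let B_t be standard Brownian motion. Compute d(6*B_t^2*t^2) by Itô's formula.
d(6*B_t^2*t^2) = (6*t*(2*B_t^2 + t)) dt + (12*B_t*t^2) dB_t

Itô's formula for f(t, x): d f(t, B_t) = (f_t + (1/2) f_xx) dt + f_x dB_t. Compute partials of f(t, x) = 6*t^2*x^2:
  f_t(t,x)  = 12*t*x^2
  f_x(t,x)  = 12*t^2*x
  f_xx(t,x) = 12*t^2
Assemble drift = f_t + (1/2) f_xx = 6*t*(t + 2*x^2) and diffusion = f_x = 12*t^2*x. Substituting x = B_t:
  d(6*B_t^2*t^2) = (6*t*(2*B_t^2 + t)) dt + (12*B_t*t^2) dB_t.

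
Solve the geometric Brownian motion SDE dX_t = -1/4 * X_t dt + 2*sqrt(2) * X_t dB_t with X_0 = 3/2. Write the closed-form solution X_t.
X_t = 3/2 * exp((-17/4) * t + (2*sqrt(2)) * B_t)

For GBM dX = mu X dt + sigma X dB with X_0 = x_0, apply Itô to Y = log X: dY = (mu - sigma^2/2) dt + sigma dB, so Y_t = log(x_0) + (mu - sigma^2/2) t + sigma B_t and hence X_t = x_0 * exp((mu - sigma^2/2) t + sigma B_t).
With mu = -1/4, sigma = 2*sqrt(2), x_0 = 3/2, this gives:
  X_t = 3/2 * exp((-17/4) * t + (2*sqrt(2)) * B_t).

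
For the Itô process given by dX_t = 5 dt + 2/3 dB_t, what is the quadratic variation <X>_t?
<X>_t = 4*t/9

For an Itô process dX_t = a(t) dt + b(t) dB_t, the quadratic variation is <X>_t = int_0^t b(s)^2 ds (the drift term does not contribute). Here b(s) = 2/3, so
  b(s)^2 = 4/9.
Integrating from 0 to t:
  <X>_t = int_0^t (4/9) ds = 4*t/9.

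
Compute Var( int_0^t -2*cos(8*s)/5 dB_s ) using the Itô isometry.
Var = 2*t/25 + sin(8*t)*cos(8*t)/100

The Itô integral of a deterministic integrand f(s) has mean 0 because each increment f(s) * (B_{s+ds} - B_s) has mean 0. By the Itô isometry:
  Var( int_0^t f(s) dB_s ) = E[ (int_0^t f(s) dB_s)^2 ] = int_0^t f(s)^2 ds.
Here f(s) = -2*cos(8*s)/5, so f(s)^2 = 4*cos(8*s)^2/25. Integrate:
  int_0^t (4*cos(8*s)^2/25) ds = 2*t/25 + sin(8*t)*cos(8*t)/100.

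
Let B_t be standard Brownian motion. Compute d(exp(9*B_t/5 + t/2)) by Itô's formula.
d(exp(9*B_t/5 + t/2)) = (53*exp(9*B_t/5 + t/2)/25) dt + (9*exp(9*B_t/5 + t/2)/5) dB_t

Itô's formula for f(t, x): d f(t, B_t) = (f_t + (1/2) f_xx) dt + f_x dB_t. Compute partials of f(t, x) = exp(t/2 + 9*x/5):
  f_t(t,x)  = exp(t/2 + 9*x/5)/2
  f_x(t,x)  = 9*exp(t/2 + 9*x/5)/5
  f_xx(t,x) = 81*exp(t/2 + 9*x/5)/25
Assemble drift = f_t + (1/2) f_xx = 53*exp(t/2 + 9*x/5)/25 and diffusion = f_x = 9*exp(t/2 + 9*x/5)/5. Substituting x = B_t:
  d(exp(9*B_t/5 + t/2)) = (53*exp(9*B_t/5 + t/2)/25) dt + (9*exp(9*B_t/5 + t/2)/5) dB_t.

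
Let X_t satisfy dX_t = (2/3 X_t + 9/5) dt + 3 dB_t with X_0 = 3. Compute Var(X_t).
Var(X_t) = 27*exp(4*t/3)/4 - 27/4

The variance V(t) = Var(X_t) satisfies V'(t) = 2 a V(t) + c^2 with V(0) = 0 (drift coefficient is linear in X, diffusion is constant). With a = 2/3, c = 3, the solution is
  V(t) = (c^2 / (2 a)) * (exp(2 a t) - 1)
       = (3^2 / (2*(2/3))) * (exp((4/3) t) - 1)
       = 27*exp(4*t/3)/4 - 27/4.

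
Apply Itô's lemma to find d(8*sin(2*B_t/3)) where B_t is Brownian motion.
d(8*sin(2*B_t/3)) = (-16*sin(2*B_t/3)/9) dt + (16*cos(2*B_t/3)/3) dB_t

Itô's formula for f(B_t) gives d f(B_t) = f'(B_t) dB_t + (1/2) f''(B_t) dt. Compute derivatives of f(x) = 8*sin(2*x/3):
  f'(x)  = 16*cos(2*x/3)/3
  f''(x) = -32*sin(2*x/3)/9
Substitute x = B_t and multiply the f'' term by 1/2:
  drift     = (1/2) * (-32*sin(2*x/3)/9) evaluated at B_t = -16*sin(2*B_t/3)/9
  diffusion = (16*cos(2*x/3)/3) evaluated at B_t = 16*cos(2*B_t/3)/3
Therefore d(8*sin(2*B_t/3)) = (-16*sin(2*B_t/3)/9) dt + (16*cos(2*B_t/3)/3) dB_t.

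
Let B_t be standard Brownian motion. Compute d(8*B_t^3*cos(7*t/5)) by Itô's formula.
d(8*B_t^3*cos(7*t/5)) = (-56*B_t^3*sin(7*t/5)/5 + 24*B_t*cos(7*t/5)) dt + (24*B_t^2*cos(7*t/5)) dB_t

Itô's formula for f(t, x): d f(t, B_t) = (f_t + (1/2) f_xx) dt + f_x dB_t. Compute partials of f(t, x) = 8*x^3*cos(7*t/5):
  f_t(t,x)  = -56*x^3*sin(7*t/5)/5
  f_x(t,x)  = 24*x^2*cos(7*t/5)
  f_xx(t,x) = 48*x*cos(7*t/5)
Assemble drift = f_t + (1/2) f_xx = -56*x^3*sin(7*t/5)/5 + 24*x*cos(7*t/5) and diffusion = f_x = 24*x^2*cos(7*t/5). Substituting x = B_t:
  d(8*B_t^3*cos(7*t/5)) = (-56*B_t^3*sin(7*t/5)/5 + 24*B_t*cos(7*t/5)) dt + (24*B_t^2*cos(7*t/5)) dB_t.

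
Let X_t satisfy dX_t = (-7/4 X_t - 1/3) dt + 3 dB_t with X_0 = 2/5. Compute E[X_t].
E[X_t] = -4/21 + 62*exp(-7*t/4)/105

Taking expectations and using E[dB_t] = 0, the mean m(t) = E[X_t] satisfies the ODE m'(t) = a m(t) + b with m(0) = x_0. With a = -7/4, b = -1/3, x_0 = 2/5, the solution is
  m(t) = x_0 * exp(a t) + (b/a) * (exp(a t) - 1)
       = (2/5) * exp((-7/4) t) + ((-1/3)/(-7/4)) * (exp((-7/4) t) - 1)
       = -4/21 + 62*exp(-7*t/4)/105.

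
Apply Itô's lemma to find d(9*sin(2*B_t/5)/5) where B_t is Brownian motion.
d(9*sin(2*B_t/5)/5) = (-18*sin(2*B_t/5)/125) dt + (18*cos(2*B_t/5)/25) dB_t

Itô's formula for f(B_t) gives d f(B_t) = f'(B_t) dB_t + (1/2) f''(B_t) dt. Compute derivatives of f(x) = 9*sin(2*x/5)/5:
  f'(x)  = 18*cos(2*x/5)/25
  f''(x) = -36*sin(2*x/5)/125
Substitute x = B_t and multiply the f'' term by 1/2:
  drift     = (1/2) * (-36*sin(2*x/5)/125) evaluated at B_t = -18*sin(2*B_t/5)/125
  diffusion = (18*cos(2*x/5)/25) evaluated at B_t = 18*cos(2*B_t/5)/25
Therefore d(9*sin(2*B_t/5)/5) = (-18*sin(2*B_t/5)/125) dt + (18*cos(2*B_t/5)/25) dB_t.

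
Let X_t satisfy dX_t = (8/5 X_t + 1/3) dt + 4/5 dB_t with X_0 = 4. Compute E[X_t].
E[X_t] = 101*exp(8*t/5)/24 - 5/24

Taking expectations and using E[dB_t] = 0, the mean m(t) = E[X_t] satisfies the ODE m'(t) = a m(t) + b with m(0) = x_0. With a = 8/5, b = 1/3, x_0 = 4, the solution is
  m(t) = x_0 * exp(a t) + (b/a) * (exp(a t) - 1)
       = 4 * exp((8/5) t) + ((1/3)/(8/5)) * (exp((8/5) t) - 1)
       = 101*exp(8*t/5)/24 - 5/24.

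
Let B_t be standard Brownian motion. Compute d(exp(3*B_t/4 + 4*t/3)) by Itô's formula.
d(exp(3*B_t/4 + 4*t/3)) = (155*exp(3*B_t/4 + 4*t/3)/96) dt + (3*exp(3*B_t/4 + 4*t/3)/4) dB_t

Itô's formula for f(t, x): d f(t, B_t) = (f_t + (1/2) f_xx) dt + f_x dB_t. Compute partials of f(t, x) = exp(4*t/3 + 3*x/4):
  f_t(t,x)  = 4*exp(4*t/3 + 3*x/4)/3
  f_x(t,x)  = 3*exp(4*t/3 + 3*x/4)/4
  f_xx(t,x) = 9*exp(4*t/3 + 3*x/4)/16
Assemble drift = f_t + (1/2) f_xx = 155*exp(4*t/3 + 3*x/4)/96 and diffusion = f_x = 3*exp(4*t/3 + 3*x/4)/4. Substituting x = B_t:
  d(exp(3*B_t/4 + 4*t/3)) = (155*exp(3*B_t/4 + 4*t/3)/96) dt + (3*exp(3*B_t/4 + 4*t/3)/4) dB_t.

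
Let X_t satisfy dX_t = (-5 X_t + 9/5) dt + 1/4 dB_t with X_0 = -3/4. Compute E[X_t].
E[X_t] = 9/25 - 111*exp(-5*t)/100

Taking expectations and using E[dB_t] = 0, the mean m(t) = E[X_t] satisfies the ODE m'(t) = a m(t) + b with m(0) = x_0. With a = -5, b = 9/5, x_0 = -3/4, the solution is
  m(t) = x_0 * exp(a t) + (b/a) * (exp(a t) - 1)
       = (-3/4) * exp((-5) t) + ((9/5)/(-5)) * (exp((-5) t) - 1)
       = 9/25 - 111*exp(-5*t)/100.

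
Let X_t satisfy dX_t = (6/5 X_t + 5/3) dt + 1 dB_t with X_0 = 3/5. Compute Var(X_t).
Var(X_t) = 5*exp(12*t/5)/12 - 5/12

The variance V(t) = Var(X_t) satisfies V'(t) = 2 a V(t) + c^2 with V(0) = 0 (drift coefficient is linear in X, diffusion is constant). With a = 6/5, c = 1, the solution is
  V(t) = (c^2 / (2 a)) * (exp(2 a t) - 1)
       = (1^2 / (2*(6/5))) * (exp((12/5) t) - 1)
       = 5*exp(12*t/5)/12 - 5/12.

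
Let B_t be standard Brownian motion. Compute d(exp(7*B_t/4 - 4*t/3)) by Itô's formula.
d(exp(7*B_t/4 - 4*t/3)) = (19*exp(7*B_t/4 - 4*t/3)/96) dt + (7*exp(7*B_t/4 - 4*t/3)/4) dB_t

Itô's formula for f(t, x): d f(t, B_t) = (f_t + (1/2) f_xx) dt + f_x dB_t. Compute partials of f(t, x) = exp(-4*t/3 + 7*x/4):
  f_t(t,x)  = -4*exp(-4*t/3 + 7*x/4)/3
  f_x(t,x)  = 7*exp(-4*t/3 + 7*x/4)/4
  f_xx(t,x) = 49*exp(-4*t/3 + 7*x/4)/16
Assemble drift = f_t + (1/2) f_xx = 19*exp(-4*t/3 + 7*x/4)/96 and diffusion = f_x = 7*exp(-4*t/3 + 7*x/4)/4. Substituting x = B_t:
  d(exp(7*B_t/4 - 4*t/3)) = (19*exp(7*B_t/4 - 4*t/3)/96) dt + (7*exp(7*B_t/4 - 4*t/3)/4) dB_t.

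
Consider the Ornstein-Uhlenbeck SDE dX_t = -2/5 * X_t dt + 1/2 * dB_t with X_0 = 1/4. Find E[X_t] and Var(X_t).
E[X_t] = exp(-2*t/5)/4; Var(X_t) = 5/16 - 5*exp(-4*t/5)/16

The OU SDE dX = -theta X dt + sigma dB admits the integrating factor exp(theta t): d(exp(theta t) X_t) = sigma exp(theta t) dB_t. Integrating from 0 to t:
  X_t = x_0 * exp(-theta t) + sigma * int_0^t exp(-theta (t-s)) dB_s.
The Itô integral has mean 0 and (by the Itô isometry) variance sigma^2 * int_0^t exp(-2 theta (t - s)) ds = sigma^2 * (1 - exp(-2 theta t)) / (2 theta).
With theta = 2/5, sigma = 1/2, x_0 = 1/4:
  E[X_t] = 1/4 * exp(-2/5 t) = exp(-2*t/5)/4
  Var(X_t) = (1/2)^2 * (1 - exp(-2*2/5 t)) / (2 * 2/5) = 5/16 - 5*exp(-4*t/5)/16.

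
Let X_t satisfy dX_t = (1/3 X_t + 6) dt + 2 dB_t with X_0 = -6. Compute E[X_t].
E[X_t] = 12*exp(t/3) - 18

Taking expectations and using E[dB_t] = 0, the mean m(t) = E[X_t] satisfies the ODE m'(t) = a m(t) + b with m(0) = x_0. With a = 1/3, b = 6, x_0 = -6, the solution is
  m(t) = x_0 * exp(a t) + (b/a) * (exp(a t) - 1)
       = (-6) * exp((1/3) t) + (6/(1/3)) * (exp((1/3) t) - 1)
       = 12*exp(t/3) - 18.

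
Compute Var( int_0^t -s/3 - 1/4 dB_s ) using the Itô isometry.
Var = t*(16*t^2 + 36*t + 27)/432

The Itô integral of a deterministic integrand f(s) has mean 0 because each increment f(s) * (B_{s+ds} - B_s) has mean 0. By the Itô isometry:
  Var( int_0^t f(s) dB_s ) = E[ (int_0^t f(s) dB_s)^2 ] = int_0^t f(s)^2 ds.
Here f(s) = -s/3 - 1/4, so f(s)^2 = (4*s + 3)^2/144. Integrate:
  int_0^t ((4*s + 3)^2/144) ds = t*(16*t^2 + 36*t + 27)/432.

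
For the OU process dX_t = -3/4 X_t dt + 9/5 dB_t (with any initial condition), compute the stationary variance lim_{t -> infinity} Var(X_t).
lim Var(X_t) = 54/25

The OU SDE dX = -theta X dt + sigma dB admits the integrating factor exp(theta t): d(exp(theta t) X_t) = sigma exp(theta t) dB_t. Integrating from 0 to t gives X_t = x_0 * exp(-theta t) + sigma * int_0^t exp(-theta (t-s)) dB_s for any initial x_0. The Itô integral has variance (by the Itô isometry) sigma^2 * int_0^t exp(-2 theta (t - s)) ds = sigma^2 * (1 - exp(-2 theta t)) / (2 theta), independent of x_0.
With theta = 3/4, sigma = 9/5:
  Var(X_t) = (9/5)^2 * (1 - exp(-2*3/4 t)) / (2 * 3/4) = 54/25 - 54*exp(-3*t/2)/25.
As t -> infinity, exp(-2*3/4 t) -> 0, so the stationary variance is sigma^2 / (2 theta) = 54/25.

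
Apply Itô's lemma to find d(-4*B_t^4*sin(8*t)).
d(-4*B_t^4*sin(8*t)) = (B_t^2*(-32*B_t^2*cos(8*t) - 24*sin(8*t))) dt + (-16*B_t^3*sin(8*t)) dB_t

Itô's formula for f(t, x): d f(t, B_t) = (f_t + (1/2) f_xx) dt + f_x dB_t. Compute partials of f(t, x) = -4*x^4*sin(8*t):
  f_t(t,x)  = -32*x^4*cos(8*t)
  f_x(t,x)  = -16*x^3*sin(8*t)
  f_xx(t,x) = -48*x^2*sin(8*t)
Assemble drift = f_t + (1/2) f_xx = x^2*(-32*x^2*cos(8*t) - 24*sin(8*t)) and diffusion = f_x = -16*x^3*sin(8*t). Substituting x = B_t:
  d(-4*B_t^4*sin(8*t)) = (B_t^2*(-32*B_t^2*cos(8*t) - 24*sin(8*t))) dt + (-16*B_t^3*sin(8*t)) dB_t.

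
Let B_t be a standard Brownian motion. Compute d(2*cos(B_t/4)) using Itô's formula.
d(2*cos(B_t/4)) = (-cos(B_t/4)/16) dt + (-sin(B_t/4)/2) dB_t

Itô's formula for f(B_t) gives d f(B_t) = f'(B_t) dB_t + (1/2) f''(B_t) dt. Compute derivatives of f(x) = 2*cos(x/4):
  f'(x)  = -sin(x/4)/2
  f''(x) = -cos(x/4)/8
Substitute x = B_t and multiply the f'' term by 1/2:
  drift     = (1/2) * (-cos(x/4)/8) evaluated at B_t = -cos(B_t/4)/16
  diffusion = (-sin(x/4)/2) evaluated at B_t = -sin(B_t/4)/2
Therefore d(2*cos(B_t/4)) = (-cos(B_t/4)/16) dt + (-sin(B_t/4)/2) dB_t.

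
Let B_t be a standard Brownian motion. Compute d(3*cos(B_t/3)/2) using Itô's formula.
d(3*cos(B_t/3)/2) = (-cos(B_t/3)/12) dt + (-sin(B_t/3)/2) dB_t

Itô's formula for f(B_t) gives d f(B_t) = f'(B_t) dB_t + (1/2) f''(B_t) dt. Compute derivatives of f(x) = 3*cos(x/3)/2:
  f'(x)  = -sin(x/3)/2
  f''(x) = -cos(x/3)/6
Substitute x = B_t and multiply the f'' term by 1/2:
  drift     = (1/2) * (-cos(x/3)/6) evaluated at B_t = -cos(B_t/3)/12
  diffusion = (-sin(x/3)/2) evaluated at B_t = -sin(B_t/3)/2
Therefore d(3*cos(B_t/3)/2) = (-cos(B_t/3)/12) dt + (-sin(B_t/3)/2) dB_t.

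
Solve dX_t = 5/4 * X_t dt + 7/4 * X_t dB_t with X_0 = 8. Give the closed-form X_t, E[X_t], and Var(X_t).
X_t = 8 * exp((-9/32) t + (7/4) B_t); E[X_t] = 8*exp(5*t/4); Var(X_t) = 64*(exp(49*t/16) - 1)*exp(5*t/2)

For GBM dX = mu X dt + sigma X dB with X_0 = x_0, apply Itô to Y = log X: dY = (mu - sigma^2/2) dt + sigma dB, so Y_t = log(x_0) + (mu - sigma^2/2) t + sigma B_t and hence X_t = x_0 * exp((mu - sigma^2/2) t + sigma B_t).
With mu = 5/4, sigma = 7/4, x_0 = 8, this gives:
  X_t = 8 * exp((-9/32) * t + (7/4) * B_t).
Since sigma*B_t ~ Normal(0, sigma^2 t), E[exp(sigma*B_t)] = exp(sigma^2 t / 2); so E[X_t] = x_0 * exp((mu - sigma^2/2) t) * exp(sigma^2 t / 2) = x_0 * exp(mu t) = 8*exp(5*t/4).
Var(X_t) = E[X_t^2] - (E[X_t])^2 = x_0^2 * exp(2 mu t) * (exp(sigma^2 t) - 1) = 64*(exp(49*t/16) - 1)*exp(5*t/2).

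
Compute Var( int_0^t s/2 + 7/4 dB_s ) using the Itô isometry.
Var = t*(4*t^2 + 42*t + 147)/48

The Itô integral of a deterministic integrand f(s) has mean 0 because each increment f(s) * (B_{s+ds} - B_s) has mean 0. By the Itô isometry:
  Var( int_0^t f(s) dB_s ) = E[ (int_0^t f(s) dB_s)^2 ] = int_0^t f(s)^2 ds.
Here f(s) = s/2 + 7/4, so f(s)^2 = (2*s + 7)^2/16. Integrate:
  int_0^t ((2*s + 7)^2/16) ds = t*(4*t^2 + 42*t + 147)/48.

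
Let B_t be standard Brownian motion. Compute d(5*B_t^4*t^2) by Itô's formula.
d(5*B_t^4*t^2) = (10*B_t^2*t*(B_t^2 + 3*t)) dt + (20*B_t^3*t^2) dB_t

Itô's formula for f(t, x): d f(t, B_t) = (f_t + (1/2) f_xx) dt + f_x dB_t. Compute partials of f(t, x) = 5*t^2*x^4:
  f_t(t,x)  = 10*t*x^4
  f_x(t,x)  = 20*t^2*x^3
  f_xx(t,x) = 60*t^2*x^2
Assemble drift = f_t + (1/2) f_xx = 10*t*x^2*(3*t + x^2) and diffusion = f_x = 20*t^2*x^3. Substituting x = B_t:
  d(5*B_t^4*t^2) = (10*B_t^2*t*(B_t^2 + 3*t)) dt + (20*B_t^3*t^2) dB_t.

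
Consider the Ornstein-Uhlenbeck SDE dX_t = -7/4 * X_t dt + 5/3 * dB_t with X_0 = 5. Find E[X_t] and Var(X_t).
E[X_t] = 5*exp(-7*t/4); Var(X_t) = 50/63 - 50*exp(-7*t/2)/63

The OU SDE dX = -theta X dt + sigma dB admits the integrating factor exp(theta t): d(exp(theta t) X_t) = sigma exp(theta t) dB_t. Integrating from 0 to t:
  X_t = x_0 * exp(-theta t) + sigma * int_0^t exp(-theta (t-s)) dB_s.
The Itô integral has mean 0 and (by the Itô isometry) variance sigma^2 * int_0^t exp(-2 theta (t - s)) ds = sigma^2 * (1 - exp(-2 theta t)) / (2 theta).
With theta = 7/4, sigma = 5/3, x_0 = 5:
  E[X_t] = 5 * exp(-7/4 t) = 5*exp(-7*t/4)
  Var(X_t) = (5/3)^2 * (1 - exp(-2*7/4 t)) / (2 * 7/4) = 50/63 - 50*exp(-7*t/2)/63.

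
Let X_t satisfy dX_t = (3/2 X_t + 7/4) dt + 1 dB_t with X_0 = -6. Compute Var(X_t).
Var(X_t) = exp(3*t)/3 - 1/3

The variance V(t) = Var(X_t) satisfies V'(t) = 2 a V(t) + c^2 with V(0) = 0 (drift coefficient is linear in X, diffusion is constant). With a = 3/2, c = 1, the solution is
  V(t) = (c^2 / (2 a)) * (exp(2 a t) - 1)
       = (1^2 / (2*(3/2))) * (exp(3 t) - 1)
       = exp(3*t)/3 - 1/3.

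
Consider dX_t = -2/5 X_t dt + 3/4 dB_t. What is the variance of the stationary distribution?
lim Var(X_t) = 45/64

The OU SDE dX = -theta X dt + sigma dB admits the integrating factor exp(theta t): d(exp(theta t) X_t) = sigma exp(theta t) dB_t. Integrating from 0 to t gives X_t = x_0 * exp(-theta t) + sigma * int_0^t exp(-theta (t-s)) dB_s for any initial x_0. The Itô integral has variance (by the Itô isometry) sigma^2 * int_0^t exp(-2 theta (t - s)) ds = sigma^2 * (1 - exp(-2 theta t)) / (2 theta), independent of x_0.
With theta = 2/5, sigma = 3/4:
  Var(X_t) = (3/4)^2 * (1 - exp(-2*2/5 t)) / (2 * 2/5) = 45/64 - 45*exp(-4*t/5)/64.
As t -> infinity, exp(-2*2/5 t) -> 0, so the stationary variance is sigma^2 / (2 theta) = 45/64.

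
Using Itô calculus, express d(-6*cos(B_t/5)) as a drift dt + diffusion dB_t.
d(-6*cos(B_t/5)) = (3*cos(B_t/5)/25) dt + (6*sin(B_t/5)/5) dB_t

Itô's formula for f(B_t) gives d f(B_t) = f'(B_t) dB_t + (1/2) f''(B_t) dt. Compute derivatives of f(x) = -6*cos(x/5):
  f'(x)  = 6*sin(x/5)/5
  f''(x) = 6*cos(x/5)/25
Substitute x = B_t and multiply the f'' term by 1/2:
  drift     = (1/2) * (6*cos(x/5)/25) evaluated at B_t = 3*cos(B_t/5)/25
  diffusion = (6*sin(x/5)/5) evaluated at B_t = 6*sin(B_t/5)/5
Therefore d(-6*cos(B_t/5)) = (3*cos(B_t/5)/25) dt + (6*sin(B_t/5)/5) dB_t.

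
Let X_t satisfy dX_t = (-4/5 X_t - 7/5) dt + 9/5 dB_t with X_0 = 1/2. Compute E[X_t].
E[X_t] = -7/4 + 9*exp(-4*t/5)/4

Taking expectations and using E[dB_t] = 0, the mean m(t) = E[X_t] satisfies the ODE m'(t) = a m(t) + b with m(0) = x_0. With a = -4/5, b = -7/5, x_0 = 1/2, the solution is
  m(t) = x_0 * exp(a t) + (b/a) * (exp(a t) - 1)
       = (1/2) * exp((-4/5) t) + ((-7/5)/(-4/5)) * (exp((-4/5) t) - 1)
       = -7/4 + 9*exp(-4*t/5)/4.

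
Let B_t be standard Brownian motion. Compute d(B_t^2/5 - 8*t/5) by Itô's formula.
d(B_t^2/5 - 8*t/5) = (-7/5) dt + (2*B_t/5) dB_t

Itô's formula for f(t, x): d f(t, B_t) = (f_t + (1/2) f_xx) dt + f_x dB_t. Compute partials of f(t, x) = -8*t/5 + x^2/5:
  f_t(t,x)  = -8/5
  f_x(t,x)  = 2*x/5
  f_xx(t,x) = 2/5
Assemble drift = f_t + (1/2) f_xx = -7/5 and diffusion = f_x = 2*x/5. Substituting x = B_t:
  d(B_t^2/5 - 8*t/5) = (-7/5) dt + (2*B_t/5) dB_t.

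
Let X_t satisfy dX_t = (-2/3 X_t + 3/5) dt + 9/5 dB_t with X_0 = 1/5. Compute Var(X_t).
Var(X_t) = 243/100 - 243*exp(-4*t/3)/100

The variance V(t) = Var(X_t) satisfies V'(t) = 2 a V(t) + c^2 with V(0) = 0 (drift coefficient is linear in X, diffusion is constant). With a = -2/3, c = 9/5, the solution is
  V(t) = (c^2 / (2 a)) * (exp(2 a t) - 1)
       = ((9/5)^2 / (2*(-2/3))) * (exp((-4/3) t) - 1)
       = 243/100 - 243*exp(-4*t/3)/100.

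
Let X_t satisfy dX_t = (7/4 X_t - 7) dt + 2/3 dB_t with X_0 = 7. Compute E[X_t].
E[X_t] = 3*exp(7*t/4) + 4

Taking expectations and using E[dB_t] = 0, the mean m(t) = E[X_t] satisfies the ODE m'(t) = a m(t) + b with m(0) = x_0. With a = 7/4, b = -7, x_0 = 7, the solution is
  m(t) = x_0 * exp(a t) + (b/a) * (exp(a t) - 1)
       = 7 * exp((7/4) t) + ((-7)/(7/4)) * (exp((7/4) t) - 1)
       = 3*exp(7*t/4) + 4.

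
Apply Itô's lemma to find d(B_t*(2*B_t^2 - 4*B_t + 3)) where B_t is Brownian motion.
d(B_t*(2*B_t^2 - 4*B_t + 3)) = (6*B_t - 4) dt + (6*B_t^2 - 8*B_t + 3) dB_t

Itô's formula for f(B_t) gives d f(B_t) = f'(B_t) dB_t + (1/2) f''(B_t) dt. Compute derivatives of f(x) = x*(2*x^2 - 4*x + 3):
  f'(x)  = 6*x^2 - 8*x + 3
  f''(x) = 12*x - 8
Substitute x = B_t and multiply the f'' term by 1/2:
  drift     = (1/2) * (12*x - 8) evaluated at B_t = 6*B_t - 4
  diffusion = (6*x^2 - 8*x + 3) evaluated at B_t = 6*B_t^2 - 8*B_t + 3
Therefore d(B_t*(2*B_t^2 - 4*B_t + 3)) = (6*B_t - 4) dt + (6*B_t^2 - 8*B_t + 3) dB_t.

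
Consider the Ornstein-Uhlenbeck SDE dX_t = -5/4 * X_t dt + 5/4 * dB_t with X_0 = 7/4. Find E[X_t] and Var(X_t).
E[X_t] = 7*exp(-5*t/4)/4; Var(X_t) = 5/8 - 5*exp(-5*t/2)/8

The OU SDE dX = -theta X dt + sigma dB admits the integrating factor exp(theta t): d(exp(theta t) X_t) = sigma exp(theta t) dB_t. Integrating from 0 to t:
  X_t = x_0 * exp(-theta t) + sigma * int_0^t exp(-theta (t-s)) dB_s.
The Itô integral has mean 0 and (by the Itô isometry) variance sigma^2 * int_0^t exp(-2 theta (t - s)) ds = sigma^2 * (1 - exp(-2 theta t)) / (2 theta).
With theta = 5/4, sigma = 5/4, x_0 = 7/4:
  E[X_t] = 7/4 * exp(-5/4 t) = 7*exp(-5*t/4)/4
  Var(X_t) = (5/4)^2 * (1 - exp(-2*5/4 t)) / (2 * 5/4) = 5/8 - 5*exp(-5*t/2)/8.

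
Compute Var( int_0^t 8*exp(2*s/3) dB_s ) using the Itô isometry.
Var = 48*exp(4*t/3) - 48

The Itô integral of a deterministic integrand f(s) has mean 0 because each increment f(s) * (B_{s+ds} - B_s) has mean 0. By the Itô isometry:
  Var( int_0^t f(s) dB_s ) = E[ (int_0^t f(s) dB_s)^2 ] = int_0^t f(s)^2 ds.
Here f(s) = 8*exp(2*s/3), so f(s)^2 = 64*exp(4*s/3). Integrate:
  int_0^t (64*exp(4*s/3)) ds = 48*exp(4*t/3) - 48.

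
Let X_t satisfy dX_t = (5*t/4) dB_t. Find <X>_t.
<X>_t = 25*t^3/48

For an Itô process dX_t = a(t) dt + b(t) dB_t, the quadratic variation is <X>_t = int_0^t b(s)^2 ds (the drift term does not contribute). Here b(s) = 5*s/4, so
  b(s)^2 = 25*s^2/16.
Integrating from 0 to t:
  <X>_t = int_0^t (25*s^2/16) ds = 25*t^3/48.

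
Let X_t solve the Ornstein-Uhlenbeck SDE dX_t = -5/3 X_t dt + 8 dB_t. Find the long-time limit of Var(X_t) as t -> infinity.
lim Var(X_t) = 96/5

The OU SDE dX = -theta X dt + sigma dB admits the integrating factor exp(theta t): d(exp(theta t) X_t) = sigma exp(theta t) dB_t. Integrating from 0 to t gives X_t = x_0 * exp(-theta t) + sigma * int_0^t exp(-theta (t-s)) dB_s for any initial x_0. The Itô integral has variance (by the Itô isometry) sigma^2 * int_0^t exp(-2 theta (t - s)) ds = sigma^2 * (1 - exp(-2 theta t)) / (2 theta), independent of x_0.
With theta = 5/3, sigma = 8:
  Var(X_t) = (8)^2 * (1 - exp(-2*5/3 t)) / (2 * 5/3) = 96/5 - 96*exp(-10*t/3)/5.
As t -> infinity, exp(-2*5/3 t) -> 0, so the stationary variance is sigma^2 / (2 theta) = 96/5.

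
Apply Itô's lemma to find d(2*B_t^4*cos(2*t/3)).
d(2*B_t^4*cos(2*t/3)) = (4*B_t^2*(-B_t^2*sin(2*t/3) + 9*cos(2*t/3))/3) dt + (8*B_t^3*cos(2*t/3)) dB_t

Itô's formula for f(t, x): d f(t, B_t) = (f_t + (1/2) f_xx) dt + f_x dB_t. Compute partials of f(t, x) = 2*x^4*cos(2*t/3):
  f_t(t,x)  = -4*x^4*sin(2*t/3)/3
  f_x(t,x)  = 8*x^3*cos(2*t/3)
  f_xx(t,x) = 24*x^2*cos(2*t/3)
Assemble drift = f_t + (1/2) f_xx = 4*x^2*(-x^2*sin(2*t/3) + 9*cos(2*t/3))/3 and diffusion = f_x = 8*x^3*cos(2*t/3). Substituting x = B_t:
  d(2*B_t^4*cos(2*t/3)) = (4*B_t^2*(-B_t^2*sin(2*t/3) + 9*cos(2*t/3))/3) dt + (8*B_t^3*cos(2*t/3)) dB_t.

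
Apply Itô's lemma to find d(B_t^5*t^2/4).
d(B_t^5*t^2/4) = (B_t^3*t*(B_t^2 + 5*t)/2) dt + (5*B_t^4*t^2/4) dB_t

Itô's formula for f(t, x): d f(t, B_t) = (f_t + (1/2) f_xx) dt + f_x dB_t. Compute partials of f(t, x) = t^2*x^5/4:
  f_t(t,x)  = t*x^5/2
  f_x(t,x)  = 5*t^2*x^4/4
  f_xx(t,x) = 5*t^2*x^3
Assemble drift = f_t + (1/2) f_xx = t*x^3*(5*t + x^2)/2 and diffusion = f_x = 5*t^2*x^4/4. Substituting x = B_t:
  d(B_t^5*t^2/4) = (B_t^3*t*(B_t^2 + 5*t)/2) dt + (5*B_t^4*t^2/4) dB_t.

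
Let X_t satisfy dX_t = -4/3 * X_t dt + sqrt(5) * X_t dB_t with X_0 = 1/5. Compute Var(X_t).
Var(X_t) = (exp(5*t) - 1)*exp(-8*t/3)/25

For GBM dX = mu X dt + sigma X dB with X_0 = x_0, apply Itô to Y = log X: dY = (mu - sigma^2/2) dt + sigma dB, so Y_t = log(x_0) + (mu - sigma^2/2) t + sigma B_t and hence X_t = x_0 * exp((mu - sigma^2/2) t + sigma B_t).
With mu = -4/3, sigma = sqrt(5), x_0 = 1/5, this gives:
  X_t = 1/5 * exp((-23/6) * t + (sqrt(5)) * B_t).
Since sigma*B_t ~ Normal(0, sigma^2 t), E[exp(sigma*B_t)] = exp(sigma^2 t / 2); so E[X_t] = x_0 * exp((mu - sigma^2/2) t) * exp(sigma^2 t / 2) = x_0 * exp(mu t) = exp(-4*t/3)/5.
Var(X_t) = E[X_t^2] - (E[X_t])^2 = x_0^2 * exp(2 mu t) * (exp(sigma^2 t) - 1) = (exp(5*t) - 1)*exp(-8*t/3)/25.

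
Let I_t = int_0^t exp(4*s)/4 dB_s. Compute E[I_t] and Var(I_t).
E[I_t] = 0; Var(I_t) = exp(8*t)/128 - 1/128

The Itô integral of a deterministic integrand f(s) has mean 0 because each increment f(s) * (B_{s+ds} - B_s) has mean 0. By the Itô isometry:
  Var( int_0^t f(s) dB_s ) = E[ (int_0^t f(s) dB_s)^2 ] = int_0^t f(s)^2 ds.
Here f(s) = exp(4*s)/4, so f(s)^2 = exp(8*s)/16. Integrate:
  int_0^t (exp(8*s)/16) ds = exp(8*t)/128 - 1/128.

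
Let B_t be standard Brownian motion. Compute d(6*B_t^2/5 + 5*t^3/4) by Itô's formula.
d(6*B_t^2/5 + 5*t^3/4) = (15*t^2/4 + 6/5) dt + (12*B_t/5) dB_t

Itô's formula for f(t, x): d f(t, B_t) = (f_t + (1/2) f_xx) dt + f_x dB_t. Compute partials of f(t, x) = 5*t^3/4 + 6*x^2/5:
  f_t(t,x)  = 15*t^2/4
  f_x(t,x)  = 12*x/5
  f_xx(t,x) = 12/5
Assemble drift = f_t + (1/2) f_xx = 15*t^2/4 + 6/5 and diffusion = f_x = 12*x/5. Substituting x = B_t:
  d(6*B_t^2/5 + 5*t^3/4) = (15*t^2/4 + 6/5) dt + (12*B_t/5) dB_t.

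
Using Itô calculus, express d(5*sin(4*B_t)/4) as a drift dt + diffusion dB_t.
d(5*sin(4*B_t)/4) = (-10*sin(4*B_t)) dt + (5*cos(4*B_t)) dB_t

Itô's formula for f(B_t) gives d f(B_t) = f'(B_t) dB_t + (1/2) f''(B_t) dt. Compute derivatives of f(x) = 5*sin(4*x)/4:
  f'(x)  = 5*cos(4*x)
  f''(x) = -20*sin(4*x)
Substitute x = B_t and multiply the f'' term by 1/2:
  drift     = (1/2) * (-20*sin(4*x)) evaluated at B_t = -10*sin(4*B_t)
  diffusion = (5*cos(4*x)) evaluated at B_t = 5*cos(4*B_t)
Therefore d(5*sin(4*B_t)/4) = (-10*sin(4*B_t)) dt + (5*cos(4*B_t)) dB_t.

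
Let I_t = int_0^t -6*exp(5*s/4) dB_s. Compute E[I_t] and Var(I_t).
E[I_t] = 0; Var(I_t) = 72*exp(5*t/2)/5 - 72/5

The Itô integral of a deterministic integrand f(s) has mean 0 because each increment f(s) * (B_{s+ds} - B_s) has mean 0. By the Itô isometry:
  Var( int_0^t f(s) dB_s ) = E[ (int_0^t f(s) dB_s)^2 ] = int_0^t f(s)^2 ds.
Here f(s) = -6*exp(5*s/4), so f(s)^2 = 36*exp(5*s/2). Integrate:
  int_0^t (36*exp(5*s/2)) ds = 72*exp(5*t/2)/5 - 72/5.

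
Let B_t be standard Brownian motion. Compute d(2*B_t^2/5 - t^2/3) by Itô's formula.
d(2*B_t^2/5 - t^2/3) = (2/5 - 2*t/3) dt + (4*B_t/5) dB_t

Itô's formula for f(t, x): d f(t, B_t) = (f_t + (1/2) f_xx) dt + f_x dB_t. Compute partials of f(t, x) = -t^2/3 + 2*x^2/5:
  f_t(t,x)  = -2*t/3
  f_x(t,x)  = 4*x/5
  f_xx(t,x) = 4/5
Assemble drift = f_t + (1/2) f_xx = 2/5 - 2*t/3 and diffusion = f_x = 4*x/5. Substituting x = B_t:
  d(2*B_t^2/5 - t^2/3) = (2/5 - 2*t/3) dt + (4*B_t/5) dB_t.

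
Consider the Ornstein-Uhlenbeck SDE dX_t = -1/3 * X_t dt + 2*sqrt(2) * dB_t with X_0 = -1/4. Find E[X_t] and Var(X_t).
E[X_t] = -exp(-t/3)/4; Var(X_t) = 12 - 12*exp(-2*t/3)

The OU SDE dX = -theta X dt + sigma dB admits the integrating factor exp(theta t): d(exp(theta t) X_t) = sigma exp(theta t) dB_t. Integrating from 0 to t:
  X_t = x_0 * exp(-theta t) + sigma * int_0^t exp(-theta (t-s)) dB_s.
The Itô integral has mean 0 and (by the Itô isometry) variance sigma^2 * int_0^t exp(-2 theta (t - s)) ds = sigma^2 * (1 - exp(-2 theta t)) / (2 theta).
With theta = 1/3, sigma = 2*sqrt(2), x_0 = -1/4:
  E[X_t] = -1/4 * exp(-1/3 t) = -exp(-t/3)/4
  Var(X_t) = (2*sqrt(2))^2 * (1 - exp(-2*1/3 t)) / (2 * 1/3) = 12 - 12*exp(-2*t/3).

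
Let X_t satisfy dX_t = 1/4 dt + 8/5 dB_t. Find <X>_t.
<X>_t = 64*t/25

For an Itô process dX_t = a(t) dt + b(t) dB_t, the quadratic variation is <X>_t = int_0^t b(s)^2 ds (the drift term does not contribute). Here b(s) = 8/5, so
  b(s)^2 = 64/25.
Integrating from 0 to t:
  <X>_t = int_0^t (64/25) ds = 64*t/25.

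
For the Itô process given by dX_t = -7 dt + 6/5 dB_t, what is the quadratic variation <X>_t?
<X>_t = 36*t/25

For an Itô process dX_t = a(t) dt + b(t) dB_t, the quadratic variation is <X>_t = int_0^t b(s)^2 ds (the drift term does not contribute). Here b(s) = 6/5, so
  b(s)^2 = 36/25.
Integrating from 0 to t:
  <X>_t = int_0^t (36/25) ds = 36*t/25.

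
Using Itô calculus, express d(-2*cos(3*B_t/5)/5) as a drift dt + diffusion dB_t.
d(-2*cos(3*B_t/5)/5) = (9*cos(3*B_t/5)/125) dt + (6*sin(3*B_t/5)/25) dB_t

Itô's formula for f(B_t) gives d f(B_t) = f'(B_t) dB_t + (1/2) f''(B_t) dt. Compute derivatives of f(x) = -2*cos(3*x/5)/5:
  f'(x)  = 6*sin(3*x/5)/25
  f''(x) = 18*cos(3*x/5)/125
Substitute x = B_t and multiply the f'' term by 1/2:
  drift     = (1/2) * (18*cos(3*x/5)/125) evaluated at B_t = 9*cos(3*B_t/5)/125
  diffusion = (6*sin(3*x/5)/25) evaluated at B_t = 6*sin(3*B_t/5)/25
Therefore d(-2*cos(3*B_t/5)/5) = (9*cos(3*B_t/5)/125) dt + (6*sin(3*B_t/5)/25) dB_t.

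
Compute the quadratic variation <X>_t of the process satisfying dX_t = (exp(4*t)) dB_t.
<X>_t = exp(8*t)/8 - 1/8

For an Itô process dX_t = a(t) dt + b(t) dB_t, the quadratic variation is <X>_t = int_0^t b(s)^2 ds (the drift term does not contribute). Here b(s) = exp(4*s), so
  b(s)^2 = exp(8*s).
Integrating from 0 to t:
  <X>_t = int_0^t (exp(8*s)) ds = exp(8*t)/8 - 1/8.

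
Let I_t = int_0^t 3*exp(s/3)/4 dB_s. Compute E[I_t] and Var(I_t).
E[I_t] = 0; Var(I_t) = 27*exp(2*t/3)/32 - 27/32

The Itô integral of a deterministic integrand f(s) has mean 0 because each increment f(s) * (B_{s+ds} - B_s) has mean 0. By the Itô isometry:
  Var( int_0^t f(s) dB_s ) = E[ (int_0^t f(s) dB_s)^2 ] = int_0^t f(s)^2 ds.
Here f(s) = 3*exp(s/3)/4, so f(s)^2 = 9*exp(2*s/3)/16. Integrate:
  int_0^t (9*exp(2*s/3)/16) ds = 27*exp(2*t/3)/32 - 27/32.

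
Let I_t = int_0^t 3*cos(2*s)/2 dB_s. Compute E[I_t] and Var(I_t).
E[I_t] = 0; Var(I_t) = 9*t/8 + 9*sin(4*t)/32

The Itô integral of a deterministic integrand f(s) has mean 0 because each increment f(s) * (B_{s+ds} - B_s) has mean 0. By the Itô isometry:
  Var( int_0^t f(s) dB_s ) = E[ (int_0^t f(s) dB_s)^2 ] = int_0^t f(s)^2 ds.
Here f(s) = 3*cos(2*s)/2, so f(s)^2 = 9*cos(2*s)^2/4. Integrate:
  int_0^t (9*cos(2*s)^2/4) ds = 9*t/8 + 9*sin(4*t)/32.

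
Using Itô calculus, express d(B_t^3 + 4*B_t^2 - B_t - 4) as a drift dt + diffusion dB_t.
d(B_t^3 + 4*B_t^2 - B_t - 4) = (3*B_t + 4) dt + (3*B_t^2 + 8*B_t - 1) dB_t

Itô's formula for f(B_t) gives d f(B_t) = f'(B_t) dB_t + (1/2) f''(B_t) dt. Compute derivatives of f(x) = x^3 + 4*x^2 - x - 4:
  f'(x)  = 3*x^2 + 8*x - 1
  f''(x) = 6*x + 8
Substitute x = B_t and multiply the f'' term by 1/2:
  drift     = (1/2) * (6*x + 8) evaluated at B_t = 3*B_t + 4
  diffusion = (3*x^2 + 8*x - 1) evaluated at B_t = 3*B_t^2 + 8*B_t - 1
Therefore d(B_t^3 + 4*B_t^2 - B_t - 4) = (3*B_t + 4) dt + (3*B_t^2 + 8*B_t - 1) dB_t.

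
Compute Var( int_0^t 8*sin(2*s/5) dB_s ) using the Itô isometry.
Var = 32*t - 40*sin(4*t/5)

The Itô integral of a deterministic integrand f(s) has mean 0 because each increment f(s) * (B_{s+ds} - B_s) has mean 0. By the Itô isometry:
  Var( int_0^t f(s) dB_s ) = E[ (int_0^t f(s) dB_s)^2 ] = int_0^t f(s)^2 ds.
Here f(s) = 8*sin(2*s/5), so f(s)^2 = 64*sin(2*s/5)^2. Integrate:
  int_0^t (64*sin(2*s/5)^2) ds = 32*t - 40*sin(4*t/5).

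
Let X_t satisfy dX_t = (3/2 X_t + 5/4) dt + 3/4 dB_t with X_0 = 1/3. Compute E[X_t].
E[X_t] = 7*exp(3*t/2)/6 - 5/6

Taking expectations and using E[dB_t] = 0, the mean m(t) = E[X_t] satisfies the ODE m'(t) = a m(t) + b with m(0) = x_0. With a = 3/2, b = 5/4, x_0 = 1/3, the solution is
  m(t) = x_0 * exp(a t) + (b/a) * (exp(a t) - 1)
       = (1/3) * exp((3/2) t) + ((5/4)/(3/2)) * (exp((3/2) t) - 1)
       = 7*exp(3*t/2)/6 - 5/6.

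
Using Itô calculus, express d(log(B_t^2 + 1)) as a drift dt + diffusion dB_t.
d(log(B_t^2 + 1)) = ((1 - B_t^2)/(B_t^2 + 1)^2) dt + (2*B_t/(B_t^2 + 1)) dB_t

Itô's formula for f(B_t) gives d f(B_t) = f'(B_t) dB_t + (1/2) f''(B_t) dt. Compute derivatives of f(x) = log(x^2 + 1):
  f'(x)  = 2*x/(x^2 + 1)
  f''(x) = 2*(1 - x^2)/(x^2 + 1)^2
Substitute x = B_t and multiply the f'' term by 1/2:
  drift     = (1/2) * (2*(1 - x^2)/(x^2 + 1)^2) evaluated at B_t = (1 - B_t^2)/(B_t^2 + 1)^2
  diffusion = (2*x/(x^2 + 1)) evaluated at B_t = 2*B_t/(B_t^2 + 1)
Therefore d(log(B_t^2 + 1)) = ((1 - B_t^2)/(B_t^2 + 1)^2) dt + (2*B_t/(B_t^2 + 1)) dB_t.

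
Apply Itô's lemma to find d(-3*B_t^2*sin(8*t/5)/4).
d(-3*B_t^2*sin(8*t/5)/4) = (-6*B_t^2*cos(8*t/5)/5 - 3*sin(8*t/5)/4) dt + (-3*B_t*sin(8*t/5)/2) dB_t

Itô's formula for f(t, x): d f(t, B_t) = (f_t + (1/2) f_xx) dt + f_x dB_t. Compute partials of f(t, x) = -3*x^2*sin(8*t/5)/4:
  f_t(t,x)  = -6*x^2*cos(8*t/5)/5
  f_x(t,x)  = -3*x*sin(8*t/5)/2
  f_xx(t,x) = -3*sin(8*t/5)/2
Assemble drift = f_t + (1/2) f_xx = -6*x^2*cos(8*t/5)/5 - 3*sin(8*t/5)/4 and diffusion = f_x = -3*x*sin(8*t/5)/2. Substituting x = B_t:
  d(-3*B_t^2*sin(8*t/5)/4) = (-6*B_t^2*cos(8*t/5)/5 - 3*sin(8*t/5)/4) dt + (-3*B_t*sin(8*t/5)/2) dB_t.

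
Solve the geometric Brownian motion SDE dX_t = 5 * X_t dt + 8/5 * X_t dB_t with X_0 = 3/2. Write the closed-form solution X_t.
X_t = 3/2 * exp((93/25) * t + (8/5) * B_t)

For GBM dX = mu X dt + sigma X dB with X_0 = x_0, apply Itô to Y = log X: dY = (mu - sigma^2/2) dt + sigma dB, so Y_t = log(x_0) + (mu - sigma^2/2) t + sigma B_t and hence X_t = x_0 * exp((mu - sigma^2/2) t + sigma B_t).
With mu = 5, sigma = 8/5, x_0 = 3/2, this gives:
  X_t = 3/2 * exp((93/25) * t + (8/5) * B_t).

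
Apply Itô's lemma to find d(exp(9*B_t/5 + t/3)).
d(exp(9*B_t/5 + t/3)) = (293*exp(9*B_t/5 + t/3)/150) dt + (9*exp(9*B_t/5 + t/3)/5) dB_t

Itô's formula for f(t, x): d f(t, B_t) = (f_t + (1/2) f_xx) dt + f_x dB_t. Compute partials of f(t, x) = exp(t/3 + 9*x/5):
  f_t(t,x)  = exp(t/3 + 9*x/5)/3
  f_x(t,x)  = 9*exp(t/3 + 9*x/5)/5
  f_xx(t,x) = 81*exp(t/3 + 9*x/5)/25
Assemble drift = f_t + (1/2) f_xx = 293*exp(t/3 + 9*x/5)/150 and diffusion = f_x = 9*exp(t/3 + 9*x/5)/5. Substituting x = B_t:
  d(exp(9*B_t/5 + t/3)) = (293*exp(9*B_t/5 + t/3)/150) dt + (9*exp(9*B_t/5 + t/3)/5) dB_t.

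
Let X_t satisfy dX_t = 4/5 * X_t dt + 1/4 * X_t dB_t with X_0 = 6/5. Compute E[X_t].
E[X_t] = 6*exp(4*t/5)/5

For GBM dX = mu X dt + sigma X dB with X_0 = x_0, apply Itô to Y = log X: dY = (mu - sigma^2/2) dt + sigma dB, so Y_t = log(x_0) + (mu - sigma^2/2) t + sigma B_t and hence X_t = x_0 * exp((mu - sigma^2/2) t + sigma B_t).
With mu = 4/5, sigma = 1/4, x_0 = 6/5, this gives:
  X_t = 6/5 * exp((123/160) * t + (1/4) * B_t).
Since sigma*B_t ~ Normal(0, sigma^2 t), E[exp(sigma*B_t)] = exp(sigma^2 t / 2); so E[X_t] = x_0 * exp((mu - sigma^2/2) t) * exp(sigma^2 t / 2) = x_0 * exp(mu t) = 6*exp(4*t/5)/5.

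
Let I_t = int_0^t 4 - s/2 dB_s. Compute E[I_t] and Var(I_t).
E[I_t] = 0; Var(I_t) = t*(t^2 - 24*t + 192)/12

The Itô integral of a deterministic integrand f(s) has mean 0 because each increment f(s) * (B_{s+ds} - B_s) has mean 0. By the Itô isometry:
  Var( int_0^t f(s) dB_s ) = E[ (int_0^t f(s) dB_s)^2 ] = int_0^t f(s)^2 ds.
Here f(s) = 4 - s/2, so f(s)^2 = (s - 8)^2/4. Integrate:
  int_0^t ((s - 8)^2/4) ds = t*(t^2 - 24*t + 192)/12.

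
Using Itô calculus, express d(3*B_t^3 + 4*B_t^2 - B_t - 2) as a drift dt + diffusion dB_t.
d(3*B_t^3 + 4*B_t^2 - B_t - 2) = (9*B_t + 4) dt + (9*B_t^2 + 8*B_t - 1) dB_t

Itô's formula for f(B_t) gives d f(B_t) = f'(B_t) dB_t + (1/2) f''(B_t) dt. Compute derivatives of f(x) = 3*x^3 + 4*x^2 - x - 2:
  f'(x)  = 9*x^2 + 8*x - 1
  f''(x) = 18*x + 8
Substitute x = B_t and multiply the f'' term by 1/2:
  drift     = (1/2) * (18*x + 8) evaluated at B_t = 9*B_t + 4
  diffusion = (9*x^2 + 8*x - 1) evaluated at B_t = 9*B_t^2 + 8*B_t - 1
Therefore d(3*B_t^3 + 4*B_t^2 - B_t - 2) = (9*B_t + 4) dt + (9*B_t^2 + 8*B_t - 1) dB_t.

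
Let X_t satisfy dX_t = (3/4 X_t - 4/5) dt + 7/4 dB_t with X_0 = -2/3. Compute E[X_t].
E[X_t] = 16/15 - 26*exp(3*t/4)/15

Taking expectations and using E[dB_t] = 0, the mean m(t) = E[X_t] satisfies the ODE m'(t) = a m(t) + b with m(0) = x_0. With a = 3/4, b = -4/5, x_0 = -2/3, the solution is
  m(t) = x_0 * exp(a t) + (b/a) * (exp(a t) - 1)
       = (-2/3) * exp((3/4) t) + ((-4/5)/(3/4)) * (exp((3/4) t) - 1)
       = 16/15 - 26*exp(3*t/4)/15.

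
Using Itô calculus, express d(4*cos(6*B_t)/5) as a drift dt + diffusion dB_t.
d(4*cos(6*B_t)/5) = (-72*cos(6*B_t)/5) dt + (-24*sin(6*B_t)/5) dB_t

Itô's formula for f(B_t) gives d f(B_t) = f'(B_t) dB_t + (1/2) f''(B_t) dt. Compute derivatives of f(x) = 4*cos(6*x)/5:
  f'(x)  = -24*sin(6*x)/5
  f''(x) = -144*cos(6*x)/5
Substitute x = B_t and multiply the f'' term by 1/2:
  drift     = (1/2) * (-144*cos(6*x)/5) evaluated at B_t = -72*cos(6*B_t)/5
  diffusion = (-24*sin(6*x)/5) evaluated at B_t = -24*sin(6*B_t)/5
Therefore d(4*cos(6*B_t)/5) = (-72*cos(6*B_t)/5) dt + (-24*sin(6*B_t)/5) dB_t.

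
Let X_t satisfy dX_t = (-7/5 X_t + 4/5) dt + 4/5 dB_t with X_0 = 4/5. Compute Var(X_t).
Var(X_t) = 8/35 - 8*exp(-14*t/5)/35

The variance V(t) = Var(X_t) satisfies V'(t) = 2 a V(t) + c^2 with V(0) = 0 (drift coefficient is linear in X, diffusion is constant). With a = -7/5, c = 4/5, the solution is
  V(t) = (c^2 / (2 a)) * (exp(2 a t) - 1)
       = ((4/5)^2 / (2*(-7/5))) * (exp((-14/5) t) - 1)
       = 8/35 - 8*exp(-14*t/5)/35.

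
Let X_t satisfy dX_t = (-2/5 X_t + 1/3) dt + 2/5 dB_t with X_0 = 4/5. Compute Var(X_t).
Var(X_t) = 1/5 - exp(-4*t/5)/5

The variance V(t) = Var(X_t) satisfies V'(t) = 2 a V(t) + c^2 with V(0) = 0 (drift coefficient is linear in X, diffusion is constant). With a = -2/5, c = 2/5, the solution is
  V(t) = (c^2 / (2 a)) * (exp(2 a t) - 1)
       = ((2/5)^2 / (2*(-2/5))) * (exp((-4/5) t) - 1)
       = 1/5 - exp(-4*t/5)/5.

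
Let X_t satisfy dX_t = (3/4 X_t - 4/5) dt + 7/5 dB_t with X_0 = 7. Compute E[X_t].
E[X_t] = 89*exp(3*t/4)/15 + 16/15

Taking expectations and using E[dB_t] = 0, the mean m(t) = E[X_t] satisfies the ODE m'(t) = a m(t) + b with m(0) = x_0. With a = 3/4, b = -4/5, x_0 = 7, the solution is
  m(t) = x_0 * exp(a t) + (b/a) * (exp(a t) - 1)
       = 7 * exp((3/4) t) + ((-4/5)/(3/4)) * (exp((3/4) t) - 1)
       = 89*exp(3*t/4)/15 + 16/15.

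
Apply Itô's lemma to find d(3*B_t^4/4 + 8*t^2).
d(3*B_t^4/4 + 8*t^2) = (9*B_t^2/2 + 16*t) dt + (3*B_t^3) dB_t

Itô's formula for f(t, x): d f(t, B_t) = (f_t + (1/2) f_xx) dt + f_x dB_t. Compute partials of f(t, x) = 8*t^2 + 3*x^4/4:
  f_t(t,x)  = 16*t
  f_x(t,x)  = 3*x^3
  f_xx(t,x) = 9*x^2
Assemble drift = f_t + (1/2) f_xx = 16*t + 9*x^2/2 and diffusion = f_x = 3*x^3. Substituting x = B_t:
  d(3*B_t^4/4 + 8*t^2) = (9*B_t^2/2 + 16*t) dt + (3*B_t^3) dB_t.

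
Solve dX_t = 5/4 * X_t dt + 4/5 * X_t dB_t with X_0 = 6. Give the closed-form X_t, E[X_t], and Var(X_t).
X_t = 6 * exp((93/100) t + (4/5) B_t); E[X_t] = 6*exp(5*t/4); Var(X_t) = 36*(exp(16*t/25) - 1)*exp(5*t/2)

For GBM dX = mu X dt + sigma X dB with X_0 = x_0, apply Itô to Y = log X: dY = (mu - sigma^2/2) dt + sigma dB, so Y_t = log(x_0) + (mu - sigma^2/2) t + sigma B_t and hence X_t = x_0 * exp((mu - sigma^2/2) t + sigma B_t).
With mu = 5/4, sigma = 4/5, x_0 = 6, this gives:
  X_t = 6 * exp((93/100) * t + (4/5) * B_t).
Since sigma*B_t ~ Normal(0, sigma^2 t), E[exp(sigma*B_t)] = exp(sigma^2 t / 2); so E[X_t] = x_0 * exp((mu - sigma^2/2) t) * exp(sigma^2 t / 2) = x_0 * exp(mu t) = 6*exp(5*t/4).
Var(X_t) = E[X_t^2] - (E[X_t])^2 = x_0^2 * exp(2 mu t) * (exp(sigma^2 t) - 1) = 36*(exp(16*t/25) - 1)*exp(5*t/2).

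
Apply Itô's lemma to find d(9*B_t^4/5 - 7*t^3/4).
d(9*B_t^4/5 - 7*t^3/4) = (54*B_t^2/5 - 21*t^2/4) dt + (36*B_t^3/5) dB_t

Itô's formula for f(t, x): d f(t, B_t) = (f_t + (1/2) f_xx) dt + f_x dB_t. Compute partials of f(t, x) = -7*t^3/4 + 9*x^4/5:
  f_t(t,x)  = -21*t^2/4
  f_x(t,x)  = 36*x^3/5
  f_xx(t,x) = 108*x^2/5
Assemble drift = f_t + (1/2) f_xx = -21*t^2/4 + 54*x^2/5 and diffusion = f_x = 36*x^3/5. Substituting x = B_t:
  d(9*B_t^4/5 - 7*t^3/4) = (54*B_t^2/5 - 21*t^2/4) dt + (36*B_t^3/5) dB_t.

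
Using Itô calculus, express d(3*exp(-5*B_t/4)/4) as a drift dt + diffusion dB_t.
d(3*exp(-5*B_t/4)/4) = (75*exp(-5*B_t/4)/128) dt + (-15*exp(-5*B_t/4)/16) dB_t

Itô's formula for f(B_t) gives d f(B_t) = f'(B_t) dB_t + (1/2) f''(B_t) dt. Compute derivatives of f(x) = 3*exp(-5*x/4)/4:
  f'(x)  = -15*exp(-5*x/4)/16
  f''(x) = 75*exp(-5*x/4)/64
Substitute x = B_t and multiply the f'' term by 1/2:
  drift     = (1/2) * (75*exp(-5*x/4)/64) evaluated at B_t = 75*exp(-5*B_t/4)/128
  diffusion = (-15*exp(-5*x/4)/16) evaluated at B_t = -15*exp(-5*B_t/4)/16
Therefore d(3*exp(-5*B_t/4)/4) = (75*exp(-5*B_t/4)/128) dt + (-15*exp(-5*B_t/4)/16) dB_t.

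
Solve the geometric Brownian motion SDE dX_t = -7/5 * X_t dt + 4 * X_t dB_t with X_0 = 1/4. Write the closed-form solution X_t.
X_t = 1/4 * exp((-47/5) * t + (4) * B_t)

For GBM dX = mu X dt + sigma X dB with X_0 = x_0, apply Itô to Y = log X: dY = (mu - sigma^2/2) dt + sigma dB, so Y_t = log(x_0) + (mu - sigma^2/2) t + sigma B_t and hence X_t = x_0 * exp((mu - sigma^2/2) t + sigma B_t).
With mu = -7/5, sigma = 4, x_0 = 1/4, this gives:
  X_t = 1/4 * exp((-47/5) * t + (4) * B_t).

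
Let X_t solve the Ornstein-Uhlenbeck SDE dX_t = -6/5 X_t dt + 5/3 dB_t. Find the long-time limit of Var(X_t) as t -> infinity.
lim Var(X_t) = 125/108

The OU SDE dX = -theta X dt + sigma dB admits the integrating factor exp(theta t): d(exp(theta t) X_t) = sigma exp(theta t) dB_t. Integrating from 0 to t gives X_t = x_0 * exp(-theta t) + sigma * int_0^t exp(-theta (t-s)) dB_s for any initial x_0. The Itô integral has variance (by the Itô isometry) sigma^2 * int_0^t exp(-2 theta (t - s)) ds = sigma^2 * (1 - exp(-2 theta t)) / (2 theta), independent of x_0.
With theta = 6/5, sigma = 5/3:
  Var(X_t) = (5/3)^2 * (1 - exp(-2*6/5 t)) / (2 * 6/5) = 125/108 - 125*exp(-12*t/5)/108.
As t -> infinity, exp(-2*6/5 t) -> 0, so the stationary variance is sigma^2 / (2 theta) = 125/108.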